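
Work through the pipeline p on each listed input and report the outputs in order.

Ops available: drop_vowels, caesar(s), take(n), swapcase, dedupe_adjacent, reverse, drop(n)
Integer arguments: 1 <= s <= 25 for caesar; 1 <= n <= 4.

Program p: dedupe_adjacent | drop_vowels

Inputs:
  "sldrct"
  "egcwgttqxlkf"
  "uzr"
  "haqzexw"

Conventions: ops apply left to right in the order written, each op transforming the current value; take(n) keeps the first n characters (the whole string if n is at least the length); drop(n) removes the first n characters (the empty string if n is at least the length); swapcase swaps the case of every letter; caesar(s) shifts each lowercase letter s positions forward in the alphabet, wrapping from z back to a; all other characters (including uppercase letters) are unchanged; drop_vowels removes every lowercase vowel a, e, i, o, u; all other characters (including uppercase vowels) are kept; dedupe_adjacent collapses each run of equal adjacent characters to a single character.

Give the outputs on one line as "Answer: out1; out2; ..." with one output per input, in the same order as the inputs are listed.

"sldrct"; "gcwgtqxlkf"; "zr"; "hqzxw"

Execution, op by op:
  "sldrct" -> "sldrct" -> "sldrct"
  "egcwgttqxlkf" -> "egcwgtqxlkf" -> "gcwgtqxlkf"
  "uzr" -> "uzr" -> "zr"
  "haqzexw" -> "haqzexw" -> "hqzxw"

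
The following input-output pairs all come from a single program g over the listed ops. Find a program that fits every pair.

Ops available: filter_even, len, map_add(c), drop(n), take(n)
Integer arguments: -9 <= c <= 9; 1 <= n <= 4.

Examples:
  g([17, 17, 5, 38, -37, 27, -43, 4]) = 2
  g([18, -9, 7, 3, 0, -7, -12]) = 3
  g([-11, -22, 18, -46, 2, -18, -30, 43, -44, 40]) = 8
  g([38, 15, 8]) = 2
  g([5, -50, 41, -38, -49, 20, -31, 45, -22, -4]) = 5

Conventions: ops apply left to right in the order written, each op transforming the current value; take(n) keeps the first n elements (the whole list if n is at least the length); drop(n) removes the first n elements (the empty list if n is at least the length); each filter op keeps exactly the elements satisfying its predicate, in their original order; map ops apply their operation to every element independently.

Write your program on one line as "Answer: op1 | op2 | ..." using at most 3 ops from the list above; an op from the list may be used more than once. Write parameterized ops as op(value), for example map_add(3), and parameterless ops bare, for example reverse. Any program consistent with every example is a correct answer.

filter_even | len

Check, running the answer program on each example:
  [17, 17, 5, 38, -37, 27, -43, 4] -> [38, 4] -> 2
  [18, -9, 7, 3, 0, -7, -12] -> [18, 0, -12] -> 3
  [-11, -22, 18, -46, 2, -18, -30, 43, -44, 40] -> [-22, 18, -46, 2, -18, -30, -44, 40] -> 8
  [38, 15, 8] -> [38, 8] -> 2
  [5, -50, 41, -38, -49, 20, -31, 45, -22, -4] -> [-50, -38, 20, -22, -4] -> 5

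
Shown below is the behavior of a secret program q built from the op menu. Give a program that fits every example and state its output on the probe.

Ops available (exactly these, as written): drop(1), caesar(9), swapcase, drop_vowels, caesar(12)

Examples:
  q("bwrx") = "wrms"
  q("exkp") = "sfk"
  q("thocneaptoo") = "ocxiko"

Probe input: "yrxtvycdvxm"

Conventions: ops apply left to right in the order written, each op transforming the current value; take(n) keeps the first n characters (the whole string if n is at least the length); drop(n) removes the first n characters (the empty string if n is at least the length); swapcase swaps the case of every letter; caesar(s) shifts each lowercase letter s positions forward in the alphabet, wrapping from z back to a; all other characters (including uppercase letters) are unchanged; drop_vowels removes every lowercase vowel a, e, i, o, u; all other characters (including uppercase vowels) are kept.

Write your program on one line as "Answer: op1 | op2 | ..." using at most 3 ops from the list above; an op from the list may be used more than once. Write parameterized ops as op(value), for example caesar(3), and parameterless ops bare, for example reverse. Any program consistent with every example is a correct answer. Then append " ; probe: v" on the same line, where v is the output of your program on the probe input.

drop_vowels | caesar(12) | caesar(9) ; probe: "tmsoqtxyqsh"

Check, running the answer program on each example:
  "bwrx" -> "bwrx" -> "nidj" -> "wrms"
  "exkp" -> "xkp" -> "jwb" -> "sfk"
  "thocneaptoo" -> "thcnpt" -> "ftozbf" -> "ocxiko"
  probe: "yrxtvycdvxm" -> "yrxtvycdvxm" -> "kdjfhkophjy" -> "tmsoqtxyqsh"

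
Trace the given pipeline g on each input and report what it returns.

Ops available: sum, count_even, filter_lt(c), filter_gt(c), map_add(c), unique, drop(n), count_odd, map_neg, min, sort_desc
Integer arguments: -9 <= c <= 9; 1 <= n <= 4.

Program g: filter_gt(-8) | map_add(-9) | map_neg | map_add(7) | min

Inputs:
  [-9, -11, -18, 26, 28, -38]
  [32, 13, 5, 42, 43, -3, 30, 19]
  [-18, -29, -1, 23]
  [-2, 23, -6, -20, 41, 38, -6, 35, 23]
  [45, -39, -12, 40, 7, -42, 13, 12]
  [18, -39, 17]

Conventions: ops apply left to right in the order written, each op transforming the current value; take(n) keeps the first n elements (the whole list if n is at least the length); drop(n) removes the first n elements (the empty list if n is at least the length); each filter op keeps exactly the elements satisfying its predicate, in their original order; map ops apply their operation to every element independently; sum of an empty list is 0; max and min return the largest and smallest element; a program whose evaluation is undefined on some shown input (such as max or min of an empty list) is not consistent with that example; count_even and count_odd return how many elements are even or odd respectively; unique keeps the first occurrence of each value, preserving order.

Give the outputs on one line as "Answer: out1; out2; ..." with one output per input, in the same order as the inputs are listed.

-12; -27; -7; -25; -29; -2

Execution, op by op:
  [-9, -11, -18, 26, 28, -38] -> [26, 28] -> [17, 19] -> [-17, -19] -> [-10, -12] -> -12
  [32, 13, 5, 42, 43, -3, 30, 19] -> [32, 13, 5, 42, 43, -3, 30, 19] -> [23, 4, -4, 33, 34, -12, 21, 10] -> [-23, -4, 4, -33, -34, 12, -21, -10] -> [-16, 3, 11, -26, -27, 19, -14, -3] -> -27
  [-18, -29, -1, 23] -> [-1, 23] -> [-10, 14] -> [10, -14] -> [17, -7] -> -7
  [-2, 23, -6, -20, 41, 38, -6, 35, 23] -> [-2, 23, -6, 41, 38, -6, 35, 23] -> [-11, 14, -15, 32, 29, -15, 26, 14] -> [11, -14, 15, -32, -29, 15, -26, -14] -> [18, -7, 22, -25, -22, 22, -19, -7] -> -25
  [45, -39, -12, 40, 7, -42, 13, 12] -> [45, 40, 7, 13, 12] -> [36, 31, -2, 4, 3] -> [-36, -31, 2, -4, -3] -> [-29, -24, 9, 3, 4] -> -29
  [18, -39, 17] -> [18, 17] -> [9, 8] -> [-9, -8] -> [-2, -1] -> -2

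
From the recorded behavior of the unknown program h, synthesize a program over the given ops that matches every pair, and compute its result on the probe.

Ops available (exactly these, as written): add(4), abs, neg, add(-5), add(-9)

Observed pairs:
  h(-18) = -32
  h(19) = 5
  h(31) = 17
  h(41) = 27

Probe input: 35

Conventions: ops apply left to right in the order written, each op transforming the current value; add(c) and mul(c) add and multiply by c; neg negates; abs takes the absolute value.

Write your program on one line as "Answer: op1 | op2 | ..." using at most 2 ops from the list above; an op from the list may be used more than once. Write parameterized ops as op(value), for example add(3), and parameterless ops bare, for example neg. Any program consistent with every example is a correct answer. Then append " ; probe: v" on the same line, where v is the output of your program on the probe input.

add(-5) | add(-9) ; probe: 21

Check, running the answer program on each example:
  -18 -> -23 -> -32
  19 -> 14 -> 5
  31 -> 26 -> 17
  41 -> 36 -> 27
  probe: 35 -> 30 -> 21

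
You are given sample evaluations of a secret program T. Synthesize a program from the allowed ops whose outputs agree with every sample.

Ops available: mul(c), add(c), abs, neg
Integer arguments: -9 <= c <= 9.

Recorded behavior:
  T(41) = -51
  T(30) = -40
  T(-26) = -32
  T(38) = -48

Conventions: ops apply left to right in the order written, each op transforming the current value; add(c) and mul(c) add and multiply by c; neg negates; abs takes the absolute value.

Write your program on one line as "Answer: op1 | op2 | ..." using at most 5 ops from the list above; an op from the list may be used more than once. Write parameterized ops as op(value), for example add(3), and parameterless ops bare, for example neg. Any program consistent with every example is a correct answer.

add(2) | abs | neg | add(-8)

Check, running the answer program on each example:
  41 -> 43 -> 43 -> -43 -> -51
  30 -> 32 -> 32 -> -32 -> -40
  -26 -> -24 -> 24 -> -24 -> -32
  38 -> 40 -> 40 -> -40 -> -48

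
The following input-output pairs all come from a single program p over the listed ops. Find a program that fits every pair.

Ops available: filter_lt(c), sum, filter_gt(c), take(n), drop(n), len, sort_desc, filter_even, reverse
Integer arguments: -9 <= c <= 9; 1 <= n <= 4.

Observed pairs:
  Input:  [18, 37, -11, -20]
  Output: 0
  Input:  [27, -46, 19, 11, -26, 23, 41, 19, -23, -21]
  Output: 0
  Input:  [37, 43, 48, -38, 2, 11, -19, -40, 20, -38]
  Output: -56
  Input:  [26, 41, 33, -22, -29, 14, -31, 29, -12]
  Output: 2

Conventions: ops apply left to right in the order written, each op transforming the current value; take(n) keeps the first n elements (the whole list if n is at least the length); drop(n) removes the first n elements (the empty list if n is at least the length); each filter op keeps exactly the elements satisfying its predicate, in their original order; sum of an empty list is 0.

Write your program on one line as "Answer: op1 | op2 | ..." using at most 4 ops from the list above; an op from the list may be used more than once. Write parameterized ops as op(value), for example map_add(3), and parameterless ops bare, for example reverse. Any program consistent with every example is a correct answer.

filter_even | drop(1) | drop(1) | sum

Check, running the answer program on each example:
  [18, 37, -11, -20] -> [18, -20] -> [-20] -> [] -> 0
  [27, -46, 19, 11, -26, 23, 41, 19, -23, -21] -> [-46, -26] -> [-26] -> [] -> 0
  [37, 43, 48, -38, 2, 11, -19, -40, 20, -38] -> [48, -38, 2, -40, 20, -38] -> [-38, 2, -40, 20, -38] -> [2, -40, 20, -38] -> -56
  [26, 41, 33, -22, -29, 14, -31, 29, -12] -> [26, -22, 14, -12] -> [-22, 14, -12] -> [14, -12] -> 2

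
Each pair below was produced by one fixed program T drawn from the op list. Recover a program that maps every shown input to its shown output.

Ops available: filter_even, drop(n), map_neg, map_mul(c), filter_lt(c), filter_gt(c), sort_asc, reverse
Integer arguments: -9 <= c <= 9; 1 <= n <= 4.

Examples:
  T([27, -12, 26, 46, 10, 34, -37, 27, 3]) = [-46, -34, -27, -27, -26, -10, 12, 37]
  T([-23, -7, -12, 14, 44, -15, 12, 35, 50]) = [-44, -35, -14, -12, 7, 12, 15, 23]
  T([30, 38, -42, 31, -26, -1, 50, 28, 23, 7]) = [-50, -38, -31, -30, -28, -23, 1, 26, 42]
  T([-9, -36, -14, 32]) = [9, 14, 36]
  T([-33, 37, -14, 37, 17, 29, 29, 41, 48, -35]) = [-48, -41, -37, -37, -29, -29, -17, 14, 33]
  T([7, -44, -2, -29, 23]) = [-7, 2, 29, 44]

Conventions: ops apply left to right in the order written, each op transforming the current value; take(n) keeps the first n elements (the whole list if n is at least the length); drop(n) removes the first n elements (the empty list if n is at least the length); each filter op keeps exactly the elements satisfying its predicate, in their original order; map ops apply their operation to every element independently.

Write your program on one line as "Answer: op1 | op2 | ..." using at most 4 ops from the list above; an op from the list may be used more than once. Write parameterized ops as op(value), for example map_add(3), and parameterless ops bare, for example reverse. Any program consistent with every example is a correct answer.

map_neg | reverse | drop(1) | sort_asc

Check, running the answer program on each example:
  [27, -12, 26, 46, 10, 34, -37, 27, 3] -> [-27, 12, -26, -46, -10, -34, 37, -27, -3] -> [-3, -27, 37, -34, -10, -46, -26, 12, -27] -> [-27, 37, -34, -10, -46, -26, 12, -27] -> [-46, -34, -27, -27, -26, -10, 12, 37]
  [-23, -7, -12, 14, 44, -15, 12, 35, 50] -> [23, 7, 12, -14, -44, 15, -12, -35, -50] -> [-50, -35, -12, 15, -44, -14, 12, 7, 23] -> [-35, -12, 15, -44, -14, 12, 7, 23] -> [-44, -35, -14, -12, 7, 12, 15, 23]
  [30, 38, -42, 31, -26, -1, 50, 28, 23, 7] -> [-30, -38, 42, -31, 26, 1, -50, -28, -23, -7] -> [-7, -23, -28, -50, 1, 26, -31, 42, -38, -30] -> [-23, -28, -50, 1, 26, -31, 42, -38, -30] -> [-50, -38, -31, -30, -28, -23, 1, 26, 42]
  [-9, -36, -14, 32] -> [9, 36, 14, -32] -> [-32, 14, 36, 9] -> [14, 36, 9] -> [9, 14, 36]
  [-33, 37, -14, 37, 17, 29, 29, 41, 48, -35] -> [33, -37, 14, -37, -17, -29, -29, -41, -48, 35] -> [35, -48, -41, -29, -29, -17, -37, 14, -37, 33] -> [-48, -41, -29, -29, -17, -37, 14, -37, 33] -> [-48, -41, -37, -37, -29, -29, -17, 14, 33]
  [7, -44, -2, -29, 23] -> [-7, 44, 2, 29, -23] -> [-23, 29, 2, 44, -7] -> [29, 2, 44, -7] -> [-7, 2, 29, 44]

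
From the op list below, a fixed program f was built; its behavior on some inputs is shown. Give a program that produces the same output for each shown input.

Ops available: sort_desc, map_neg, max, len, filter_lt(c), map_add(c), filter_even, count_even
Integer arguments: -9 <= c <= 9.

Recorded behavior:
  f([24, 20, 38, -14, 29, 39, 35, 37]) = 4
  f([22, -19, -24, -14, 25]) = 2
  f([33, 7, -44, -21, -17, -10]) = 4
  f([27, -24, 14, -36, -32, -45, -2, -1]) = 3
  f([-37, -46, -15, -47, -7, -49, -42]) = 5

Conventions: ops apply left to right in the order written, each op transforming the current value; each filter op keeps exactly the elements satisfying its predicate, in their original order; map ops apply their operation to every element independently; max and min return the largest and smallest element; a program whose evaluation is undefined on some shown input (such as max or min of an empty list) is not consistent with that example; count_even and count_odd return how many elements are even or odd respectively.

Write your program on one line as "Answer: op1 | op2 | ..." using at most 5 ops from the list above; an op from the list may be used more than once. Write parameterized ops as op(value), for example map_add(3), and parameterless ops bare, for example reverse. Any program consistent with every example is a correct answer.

sort_desc | map_add(4) | map_add(-3) | count_even

Check, running the answer program on each example:
  [24, 20, 38, -14, 29, 39, 35, 37] -> [39, 38, 37, 35, 29, 24, 20, -14] -> [43, 42, 41, 39, 33, 28, 24, -10] -> [40, 39, 38, 36, 30, 25, 21, -13] -> 4
  [22, -19, -24, -14, 25] -> [25, 22, -14, -19, -24] -> [29, 26, -10, -15, -20] -> [26, 23, -13, -18, -23] -> 2
  [33, 7, -44, -21, -17, -10] -> [33, 7, -10, -17, -21, -44] -> [37, 11, -6, -13, -17, -40] -> [34, 8, -9, -16, -20, -43] -> 4
  [27, -24, 14, -36, -32, -45, -2, -1] -> [27, 14, -1, -2, -24, -32, -36, -45] -> [31, 18, 3, 2, -20, -28, -32, -41] -> [28, 15, 0, -1, -23, -31, -35, -44] -> 3
  [-37, -46, -15, -47, -7, -49, -42] -> [-7, -15, -37, -42, -46, -47, -49] -> [-3, -11, -33, -38, -42, -43, -45] -> [-6, -14, -36, -41, -45, -46, -48] -> 5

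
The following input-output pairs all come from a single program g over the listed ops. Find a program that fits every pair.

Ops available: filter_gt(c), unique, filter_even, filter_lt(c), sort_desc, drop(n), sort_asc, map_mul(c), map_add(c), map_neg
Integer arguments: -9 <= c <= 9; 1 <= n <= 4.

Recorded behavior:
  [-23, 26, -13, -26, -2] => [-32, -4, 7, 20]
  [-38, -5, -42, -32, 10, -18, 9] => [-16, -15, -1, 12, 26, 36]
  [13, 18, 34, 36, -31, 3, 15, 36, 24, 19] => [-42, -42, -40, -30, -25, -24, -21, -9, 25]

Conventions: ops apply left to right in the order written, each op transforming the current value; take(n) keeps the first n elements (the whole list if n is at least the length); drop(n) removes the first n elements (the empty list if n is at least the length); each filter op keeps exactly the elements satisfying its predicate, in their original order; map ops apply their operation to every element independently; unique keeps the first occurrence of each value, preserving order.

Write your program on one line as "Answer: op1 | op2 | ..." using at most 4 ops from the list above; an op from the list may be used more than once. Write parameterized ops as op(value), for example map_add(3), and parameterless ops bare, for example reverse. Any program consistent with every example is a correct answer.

drop(1) | sort_desc | map_add(6) | map_neg

Check, running the answer program on each example:
  [-23, 26, -13, -26, -2] -> [26, -13, -26, -2] -> [26, -2, -13, -26] -> [32, 4, -7, -20] -> [-32, -4, 7, 20]
  [-38, -5, -42, -32, 10, -18, 9] -> [-5, -42, -32, 10, -18, 9] -> [10, 9, -5, -18, -32, -42] -> [16, 15, 1, -12, -26, -36] -> [-16, -15, -1, 12, 26, 36]
  [13, 18, 34, 36, -31, 3, 15, 36, 24, 19] -> [18, 34, 36, -31, 3, 15, 36, 24, 19] -> [36, 36, 34, 24, 19, 18, 15, 3, -31] -> [42, 42, 40, 30, 25, 24, 21, 9, -25] -> [-42, -42, -40, -30, -25, -24, -21, -9, 25]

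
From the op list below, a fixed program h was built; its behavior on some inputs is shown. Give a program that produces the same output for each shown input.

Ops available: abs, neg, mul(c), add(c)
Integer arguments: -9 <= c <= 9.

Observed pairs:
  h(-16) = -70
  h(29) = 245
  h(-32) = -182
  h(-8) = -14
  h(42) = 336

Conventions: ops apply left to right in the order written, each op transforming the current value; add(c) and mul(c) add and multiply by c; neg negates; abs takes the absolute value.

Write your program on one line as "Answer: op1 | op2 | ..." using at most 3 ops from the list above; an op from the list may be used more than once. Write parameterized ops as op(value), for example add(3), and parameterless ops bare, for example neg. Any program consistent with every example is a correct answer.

add(6) | mul(-7) | mul(-1)

Check, running the answer program on each example:
  -16 -> -10 -> 70 -> -70
  29 -> 35 -> -245 -> 245
  -32 -> -26 -> 182 -> -182
  -8 -> -2 -> 14 -> -14
  42 -> 48 -> -336 -> 336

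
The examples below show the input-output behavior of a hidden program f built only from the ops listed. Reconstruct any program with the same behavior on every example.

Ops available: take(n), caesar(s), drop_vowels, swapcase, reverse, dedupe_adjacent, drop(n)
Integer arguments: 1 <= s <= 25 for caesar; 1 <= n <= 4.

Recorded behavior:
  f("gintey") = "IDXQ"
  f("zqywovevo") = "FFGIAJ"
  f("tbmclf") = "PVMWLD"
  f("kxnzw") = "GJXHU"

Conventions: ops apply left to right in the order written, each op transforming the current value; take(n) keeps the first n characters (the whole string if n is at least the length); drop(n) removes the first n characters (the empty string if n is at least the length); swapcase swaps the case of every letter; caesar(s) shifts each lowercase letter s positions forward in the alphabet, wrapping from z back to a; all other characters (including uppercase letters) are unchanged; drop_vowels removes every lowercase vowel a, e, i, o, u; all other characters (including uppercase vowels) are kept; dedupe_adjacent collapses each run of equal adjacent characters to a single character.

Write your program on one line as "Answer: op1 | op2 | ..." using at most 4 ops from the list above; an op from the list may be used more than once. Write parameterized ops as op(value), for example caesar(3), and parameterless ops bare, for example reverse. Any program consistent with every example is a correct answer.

drop_vowels | reverse | caesar(10) | swapcase

Check, running the answer program on each example:
  "gintey" -> "gnty" -> "ytng" -> "idxq" -> "IDXQ"
  "zqywovevo" -> "zqywvv" -> "vvwyqz" -> "ffgiaj" -> "FFGIAJ"
  "tbmclf" -> "tbmclf" -> "flcmbt" -> "pvmwld" -> "PVMWLD"
  "kxnzw" -> "kxnzw" -> "wznxk" -> "gjxhu" -> "GJXHU"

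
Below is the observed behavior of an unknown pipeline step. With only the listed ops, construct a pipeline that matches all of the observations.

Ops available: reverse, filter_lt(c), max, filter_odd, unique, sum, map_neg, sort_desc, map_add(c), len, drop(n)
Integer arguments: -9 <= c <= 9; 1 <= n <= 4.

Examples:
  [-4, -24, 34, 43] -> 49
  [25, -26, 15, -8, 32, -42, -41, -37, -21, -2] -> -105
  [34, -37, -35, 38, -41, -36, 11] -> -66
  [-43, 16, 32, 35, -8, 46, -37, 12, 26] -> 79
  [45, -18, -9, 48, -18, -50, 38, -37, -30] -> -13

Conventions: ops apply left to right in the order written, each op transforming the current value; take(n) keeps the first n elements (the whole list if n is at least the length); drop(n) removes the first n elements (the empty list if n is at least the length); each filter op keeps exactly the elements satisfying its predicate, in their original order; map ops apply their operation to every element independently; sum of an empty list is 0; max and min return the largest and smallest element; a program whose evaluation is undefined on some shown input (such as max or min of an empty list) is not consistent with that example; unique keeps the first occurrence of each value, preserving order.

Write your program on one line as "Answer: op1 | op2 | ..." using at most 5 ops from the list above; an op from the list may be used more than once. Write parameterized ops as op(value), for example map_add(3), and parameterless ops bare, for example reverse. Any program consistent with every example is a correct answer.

sort_desc | reverse | unique | sum

Check, running the answer program on each example:
  [-4, -24, 34, 43] -> [43, 34, -4, -24] -> [-24, -4, 34, 43] -> [-24, -4, 34, 43] -> 49
  [25, -26, 15, -8, 32, -42, -41, -37, -21, -2] -> [32, 25, 15, -2, -8, -21, -26, -37, -41, -42] -> [-42, -41, -37, -26, -21, -8, -2, 15, 25, 32] -> [-42, -41, -37, -26, -21, -8, -2, 15, 25, 32] -> -105
  [34, -37, -35, 38, -41, -36, 11] -> [38, 34, 11, -35, -36, -37, -41] -> [-41, -37, -36, -35, 11, 34, 38] -> [-41, -37, -36, -35, 11, 34, 38] -> -66
  [-43, 16, 32, 35, -8, 46, -37, 12, 26] -> [46, 35, 32, 26, 16, 12, -8, -37, -43] -> [-43, -37, -8, 12, 16, 26, 32, 35, 46] -> [-43, -37, -8, 12, 16, 26, 32, 35, 46] -> 79
  [45, -18, -9, 48, -18, -50, 38, -37, -30] -> [48, 45, 38, -9, -18, -18, -30, -37, -50] -> [-50, -37, -30, -18, -18, -9, 38, 45, 48] -> [-50, -37, -30, -18, -9, 38, 45, 48] -> -13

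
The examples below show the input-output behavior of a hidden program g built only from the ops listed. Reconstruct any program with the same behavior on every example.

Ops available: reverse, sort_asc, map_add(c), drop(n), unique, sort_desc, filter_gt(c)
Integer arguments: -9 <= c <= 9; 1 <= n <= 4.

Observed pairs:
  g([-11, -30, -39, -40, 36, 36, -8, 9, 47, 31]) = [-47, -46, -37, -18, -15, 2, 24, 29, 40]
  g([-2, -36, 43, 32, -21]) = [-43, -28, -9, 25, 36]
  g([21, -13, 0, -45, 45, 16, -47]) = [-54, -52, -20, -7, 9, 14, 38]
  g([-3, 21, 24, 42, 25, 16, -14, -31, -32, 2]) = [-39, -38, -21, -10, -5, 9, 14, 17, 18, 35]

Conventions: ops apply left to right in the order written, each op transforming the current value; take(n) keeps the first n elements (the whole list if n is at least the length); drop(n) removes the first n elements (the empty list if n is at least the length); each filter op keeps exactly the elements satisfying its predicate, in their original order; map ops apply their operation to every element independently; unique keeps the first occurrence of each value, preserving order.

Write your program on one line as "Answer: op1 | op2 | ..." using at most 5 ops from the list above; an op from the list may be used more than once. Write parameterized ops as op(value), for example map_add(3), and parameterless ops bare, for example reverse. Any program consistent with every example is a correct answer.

reverse | map_add(-7) | reverse | unique | sort_asc

Check, running the answer program on each example:
  [-11, -30, -39, -40, 36, 36, -8, 9, 47, 31] -> [31, 47, 9, -8, 36, 36, -40, -39, -30, -11] -> [24, 40, 2, -15, 29, 29, -47, -46, -37, -18] -> [-18, -37, -46, -47, 29, 29, -15, 2, 40, 24] -> [-18, -37, -46, -47, 29, -15, 2, 40, 24] -> [-47, -46, -37, -18, -15, 2, 24, 29, 40]
  [-2, -36, 43, 32, -21] -> [-21, 32, 43, -36, -2] -> [-28, 25, 36, -43, -9] -> [-9, -43, 36, 25, -28] -> [-9, -43, 36, 25, -28] -> [-43, -28, -9, 25, 36]
  [21, -13, 0, -45, 45, 16, -47] -> [-47, 16, 45, -45, 0, -13, 21] -> [-54, 9, 38, -52, -7, -20, 14] -> [14, -20, -7, -52, 38, 9, -54] -> [14, -20, -7, -52, 38, 9, -54] -> [-54, -52, -20, -7, 9, 14, 38]
  [-3, 21, 24, 42, 25, 16, -14, -31, -32, 2] -> [2, -32, -31, -14, 16, 25, 42, 24, 21, -3] -> [-5, -39, -38, -21, 9, 18, 35, 17, 14, -10] -> [-10, 14, 17, 35, 18, 9, -21, -38, -39, -5] -> [-10, 14, 17, 35, 18, 9, -21, -38, -39, -5] -> [-39, -38, -21, -10, -5, 9, 14, 17, 18, 35]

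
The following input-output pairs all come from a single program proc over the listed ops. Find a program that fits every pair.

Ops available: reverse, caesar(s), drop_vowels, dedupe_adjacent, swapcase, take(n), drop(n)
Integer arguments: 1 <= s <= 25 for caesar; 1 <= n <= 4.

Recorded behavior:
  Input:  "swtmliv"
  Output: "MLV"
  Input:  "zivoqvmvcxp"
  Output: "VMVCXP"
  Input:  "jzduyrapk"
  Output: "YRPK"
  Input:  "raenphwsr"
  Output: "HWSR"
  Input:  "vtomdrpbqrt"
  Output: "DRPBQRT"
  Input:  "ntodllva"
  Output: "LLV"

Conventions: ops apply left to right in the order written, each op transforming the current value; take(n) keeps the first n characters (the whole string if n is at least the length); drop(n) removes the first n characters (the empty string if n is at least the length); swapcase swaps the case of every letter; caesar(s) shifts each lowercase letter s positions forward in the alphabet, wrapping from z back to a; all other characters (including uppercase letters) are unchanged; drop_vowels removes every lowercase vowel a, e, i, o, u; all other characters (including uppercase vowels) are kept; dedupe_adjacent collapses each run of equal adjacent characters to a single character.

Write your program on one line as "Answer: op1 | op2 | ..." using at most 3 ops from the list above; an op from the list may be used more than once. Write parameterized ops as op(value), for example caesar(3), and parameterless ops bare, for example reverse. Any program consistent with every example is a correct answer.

drop_vowels | swapcase | drop(3)

Check, running the answer program on each example:
  "swtmliv" -> "swtmlv" -> "SWTMLV" -> "MLV"
  "zivoqvmvcxp" -> "zvqvmvcxp" -> "ZVQVMVCXP" -> "VMVCXP"
  "jzduyrapk" -> "jzdyrpk" -> "JZDYRPK" -> "YRPK"
  "raenphwsr" -> "rnphwsr" -> "RNPHWSR" -> "HWSR"
  "vtomdrpbqrt" -> "vtmdrpbqrt" -> "VTMDRPBQRT" -> "DRPBQRT"
  "ntodllva" -> "ntdllv" -> "NTDLLV" -> "LLV"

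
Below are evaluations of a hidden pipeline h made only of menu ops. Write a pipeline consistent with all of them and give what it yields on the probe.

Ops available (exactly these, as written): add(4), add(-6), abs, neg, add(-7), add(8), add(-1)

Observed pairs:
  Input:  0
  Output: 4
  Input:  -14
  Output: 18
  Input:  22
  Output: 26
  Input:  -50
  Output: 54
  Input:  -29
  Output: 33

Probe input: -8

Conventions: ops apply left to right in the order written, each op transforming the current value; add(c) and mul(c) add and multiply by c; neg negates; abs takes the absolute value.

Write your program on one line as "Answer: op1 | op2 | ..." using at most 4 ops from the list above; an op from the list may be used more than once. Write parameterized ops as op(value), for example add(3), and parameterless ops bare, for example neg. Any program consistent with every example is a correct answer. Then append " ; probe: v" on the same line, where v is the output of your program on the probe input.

neg | abs | add(4) ; probe: 12

Check, running the answer program on each example:
  0 -> 0 -> 0 -> 4
  -14 -> 14 -> 14 -> 18
  22 -> -22 -> 22 -> 26
  -50 -> 50 -> 50 -> 54
  -29 -> 29 -> 29 -> 33
  probe: -8 -> 8 -> 8 -> 12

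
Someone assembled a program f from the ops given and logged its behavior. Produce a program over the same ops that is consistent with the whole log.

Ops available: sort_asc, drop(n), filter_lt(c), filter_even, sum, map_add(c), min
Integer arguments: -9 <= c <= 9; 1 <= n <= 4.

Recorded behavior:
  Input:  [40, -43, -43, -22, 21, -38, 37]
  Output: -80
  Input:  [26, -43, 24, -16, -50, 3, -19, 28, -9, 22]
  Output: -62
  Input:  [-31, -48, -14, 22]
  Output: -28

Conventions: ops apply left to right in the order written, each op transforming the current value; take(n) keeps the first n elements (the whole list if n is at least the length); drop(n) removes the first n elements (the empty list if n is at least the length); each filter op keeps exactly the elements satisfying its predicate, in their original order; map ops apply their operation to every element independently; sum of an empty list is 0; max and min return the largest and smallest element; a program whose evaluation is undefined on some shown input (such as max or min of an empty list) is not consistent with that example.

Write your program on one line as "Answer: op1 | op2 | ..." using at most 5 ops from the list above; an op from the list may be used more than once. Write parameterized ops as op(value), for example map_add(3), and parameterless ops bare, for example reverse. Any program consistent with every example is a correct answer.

sort_asc | map_add(3) | filter_lt(4) | filter_even | sum

Check, running the answer program on each example:
  [40, -43, -43, -22, 21, -38, 37] -> [-43, -43, -38, -22, 21, 37, 40] -> [-40, -40, -35, -19, 24, 40, 43] -> [-40, -40, -35, -19] -> [-40, -40] -> -80
  [26, -43, 24, -16, -50, 3, -19, 28, -9, 22] -> [-50, -43, -19, -16, -9, 3, 22, 24, 26, 28] -> [-47, -40, -16, -13, -6, 6, 25, 27, 29, 31] -> [-47, -40, -16, -13, -6] -> [-40, -16, -6] -> -62
  [-31, -48, -14, 22] -> [-48, -31, -14, 22] -> [-45, -28, -11, 25] -> [-45, -28, -11] -> [-28] -> -28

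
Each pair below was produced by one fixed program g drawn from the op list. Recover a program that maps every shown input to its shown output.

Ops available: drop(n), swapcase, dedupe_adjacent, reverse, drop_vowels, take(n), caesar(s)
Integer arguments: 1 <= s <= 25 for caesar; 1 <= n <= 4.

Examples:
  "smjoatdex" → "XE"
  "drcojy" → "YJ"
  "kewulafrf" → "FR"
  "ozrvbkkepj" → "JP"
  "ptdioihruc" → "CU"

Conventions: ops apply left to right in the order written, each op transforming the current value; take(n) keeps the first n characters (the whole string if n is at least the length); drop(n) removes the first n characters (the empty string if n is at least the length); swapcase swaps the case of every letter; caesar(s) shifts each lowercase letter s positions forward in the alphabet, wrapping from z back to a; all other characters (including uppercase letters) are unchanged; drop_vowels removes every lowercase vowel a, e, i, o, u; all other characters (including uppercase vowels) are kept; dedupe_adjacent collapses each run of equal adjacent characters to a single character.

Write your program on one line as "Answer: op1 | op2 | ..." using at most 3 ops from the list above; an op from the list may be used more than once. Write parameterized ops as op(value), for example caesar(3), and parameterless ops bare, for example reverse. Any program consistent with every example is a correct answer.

reverse | take(2) | swapcase

Check, running the answer program on each example:
  "smjoatdex" -> "xedtaojms" -> "xe" -> "XE"
  "drcojy" -> "yjocrd" -> "yj" -> "YJ"
  "kewulafrf" -> "frfaluwek" -> "fr" -> "FR"
  "ozrvbkkepj" -> "jpekkbvrzo" -> "jp" -> "JP"
  "ptdioihruc" -> "curhioidtp" -> "cu" -> "CU"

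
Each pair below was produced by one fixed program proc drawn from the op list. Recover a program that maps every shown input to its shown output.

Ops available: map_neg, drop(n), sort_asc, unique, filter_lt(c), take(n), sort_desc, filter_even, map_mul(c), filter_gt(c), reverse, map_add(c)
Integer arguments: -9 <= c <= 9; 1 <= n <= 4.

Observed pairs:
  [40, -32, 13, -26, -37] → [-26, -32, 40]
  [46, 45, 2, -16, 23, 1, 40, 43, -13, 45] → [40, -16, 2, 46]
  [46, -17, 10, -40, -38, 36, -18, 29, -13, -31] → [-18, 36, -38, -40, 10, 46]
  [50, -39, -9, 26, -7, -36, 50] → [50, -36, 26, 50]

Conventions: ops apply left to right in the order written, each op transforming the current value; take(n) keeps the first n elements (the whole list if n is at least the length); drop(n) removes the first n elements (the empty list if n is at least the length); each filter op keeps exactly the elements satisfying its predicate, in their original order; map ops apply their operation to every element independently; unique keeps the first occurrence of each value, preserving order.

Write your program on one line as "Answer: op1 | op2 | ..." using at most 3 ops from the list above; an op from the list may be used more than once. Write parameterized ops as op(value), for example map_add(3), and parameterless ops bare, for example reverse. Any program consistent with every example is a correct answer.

filter_even | reverse

Check, running the answer program on each example:
  [40, -32, 13, -26, -37] -> [40, -32, -26] -> [-26, -32, 40]
  [46, 45, 2, -16, 23, 1, 40, 43, -13, 45] -> [46, 2, -16, 40] -> [40, -16, 2, 46]
  [46, -17, 10, -40, -38, 36, -18, 29, -13, -31] -> [46, 10, -40, -38, 36, -18] -> [-18, 36, -38, -40, 10, 46]
  [50, -39, -9, 26, -7, -36, 50] -> [50, 26, -36, 50] -> [50, -36, 26, 50]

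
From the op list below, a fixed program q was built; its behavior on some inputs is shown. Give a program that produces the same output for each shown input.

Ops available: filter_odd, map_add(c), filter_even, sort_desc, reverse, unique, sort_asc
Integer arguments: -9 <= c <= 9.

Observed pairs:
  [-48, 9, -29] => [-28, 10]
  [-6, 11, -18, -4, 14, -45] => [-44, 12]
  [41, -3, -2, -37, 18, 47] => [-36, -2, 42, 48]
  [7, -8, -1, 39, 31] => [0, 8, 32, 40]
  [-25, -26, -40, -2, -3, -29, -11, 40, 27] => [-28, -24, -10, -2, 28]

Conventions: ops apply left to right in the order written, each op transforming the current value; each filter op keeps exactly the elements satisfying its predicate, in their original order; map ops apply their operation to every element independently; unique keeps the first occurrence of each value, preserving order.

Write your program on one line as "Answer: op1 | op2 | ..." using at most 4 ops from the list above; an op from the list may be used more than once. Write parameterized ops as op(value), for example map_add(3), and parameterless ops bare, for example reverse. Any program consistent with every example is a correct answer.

sort_desc | sort_asc | map_add(1) | filter_even

Check, running the answer program on each example:
  [-48, 9, -29] -> [9, -29, -48] -> [-48, -29, 9] -> [-47, -28, 10] -> [-28, 10]
  [-6, 11, -18, -4, 14, -45] -> [14, 11, -4, -6, -18, -45] -> [-45, -18, -6, -4, 11, 14] -> [-44, -17, -5, -3, 12, 15] -> [-44, 12]
  [41, -3, -2, -37, 18, 47] -> [47, 41, 18, -2, -3, -37] -> [-37, -3, -2, 18, 41, 47] -> [-36, -2, -1, 19, 42, 48] -> [-36, -2, 42, 48]
  [7, -8, -1, 39, 31] -> [39, 31, 7, -1, -8] -> [-8, -1, 7, 31, 39] -> [-7, 0, 8, 32, 40] -> [0, 8, 32, 40]
  [-25, -26, -40, -2, -3, -29, -11, 40, 27] -> [40, 27, -2, -3, -11, -25, -26, -29, -40] -> [-40, -29, -26, -25, -11, -3, -2, 27, 40] -> [-39, -28, -25, -24, -10, -2, -1, 28, 41] -> [-28, -24, -10, -2, 28]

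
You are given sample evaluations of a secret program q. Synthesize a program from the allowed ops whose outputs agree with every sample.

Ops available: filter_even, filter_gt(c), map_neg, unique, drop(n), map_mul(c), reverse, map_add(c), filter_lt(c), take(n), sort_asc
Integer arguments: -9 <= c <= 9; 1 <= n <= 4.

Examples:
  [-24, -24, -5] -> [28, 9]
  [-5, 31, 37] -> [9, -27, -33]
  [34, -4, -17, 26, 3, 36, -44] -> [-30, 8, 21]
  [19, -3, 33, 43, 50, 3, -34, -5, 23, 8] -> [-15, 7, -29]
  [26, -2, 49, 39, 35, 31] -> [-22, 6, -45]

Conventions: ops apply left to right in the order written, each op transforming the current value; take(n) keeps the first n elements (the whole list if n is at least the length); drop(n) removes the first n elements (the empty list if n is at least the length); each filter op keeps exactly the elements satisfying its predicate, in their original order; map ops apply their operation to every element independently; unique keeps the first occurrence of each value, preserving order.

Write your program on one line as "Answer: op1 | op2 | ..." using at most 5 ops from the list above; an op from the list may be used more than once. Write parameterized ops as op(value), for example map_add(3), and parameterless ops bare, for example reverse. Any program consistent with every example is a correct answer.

unique | take(4) | map_neg | take(3) | map_add(4)

Check, running the answer program on each example:
  [-24, -24, -5] -> [-24, -5] -> [-24, -5] -> [24, 5] -> [24, 5] -> [28, 9]
  [-5, 31, 37] -> [-5, 31, 37] -> [-5, 31, 37] -> [5, -31, -37] -> [5, -31, -37] -> [9, -27, -33]
  [34, -4, -17, 26, 3, 36, -44] -> [34, -4, -17, 26, 3, 36, -44] -> [34, -4, -17, 26] -> [-34, 4, 17, -26] -> [-34, 4, 17] -> [-30, 8, 21]
  [19, -3, 33, 43, 50, 3, -34, -5, 23, 8] -> [19, -3, 33, 43, 50, 3, -34, -5, 23, 8] -> [19, -3, 33, 43] -> [-19, 3, -33, -43] -> [-19, 3, -33] -> [-15, 7, -29]
  [26, -2, 49, 39, 35, 31] -> [26, -2, 49, 39, 35, 31] -> [26, -2, 49, 39] -> [-26, 2, -49, -39] -> [-26, 2, -49] -> [-22, 6, -45]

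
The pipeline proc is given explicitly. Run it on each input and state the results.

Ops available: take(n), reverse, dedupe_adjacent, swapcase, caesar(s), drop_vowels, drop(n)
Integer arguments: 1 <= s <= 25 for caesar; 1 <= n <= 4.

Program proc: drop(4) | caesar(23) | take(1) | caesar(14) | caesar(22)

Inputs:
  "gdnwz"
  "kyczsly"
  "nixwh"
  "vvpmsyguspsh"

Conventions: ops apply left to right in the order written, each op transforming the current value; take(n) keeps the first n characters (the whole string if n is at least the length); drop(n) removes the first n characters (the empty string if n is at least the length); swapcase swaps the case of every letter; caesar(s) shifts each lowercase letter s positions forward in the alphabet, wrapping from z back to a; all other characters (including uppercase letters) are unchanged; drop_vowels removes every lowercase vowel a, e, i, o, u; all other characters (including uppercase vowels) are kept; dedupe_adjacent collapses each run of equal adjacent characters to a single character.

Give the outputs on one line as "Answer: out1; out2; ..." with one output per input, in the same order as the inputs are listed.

Execution, op by op:
  "gdnwz" -> "z" -> "w" -> "w" -> "k" -> "g"
  "kyczsly" -> "sly" -> "piv" -> "p" -> "d" -> "z"
  "nixwh" -> "h" -> "e" -> "e" -> "s" -> "o"
  "vvpmsyguspsh" -> "syguspsh" -> "pvdrpmpe" -> "p" -> "d" -> "z"

"g"; "z"; "o"; "z"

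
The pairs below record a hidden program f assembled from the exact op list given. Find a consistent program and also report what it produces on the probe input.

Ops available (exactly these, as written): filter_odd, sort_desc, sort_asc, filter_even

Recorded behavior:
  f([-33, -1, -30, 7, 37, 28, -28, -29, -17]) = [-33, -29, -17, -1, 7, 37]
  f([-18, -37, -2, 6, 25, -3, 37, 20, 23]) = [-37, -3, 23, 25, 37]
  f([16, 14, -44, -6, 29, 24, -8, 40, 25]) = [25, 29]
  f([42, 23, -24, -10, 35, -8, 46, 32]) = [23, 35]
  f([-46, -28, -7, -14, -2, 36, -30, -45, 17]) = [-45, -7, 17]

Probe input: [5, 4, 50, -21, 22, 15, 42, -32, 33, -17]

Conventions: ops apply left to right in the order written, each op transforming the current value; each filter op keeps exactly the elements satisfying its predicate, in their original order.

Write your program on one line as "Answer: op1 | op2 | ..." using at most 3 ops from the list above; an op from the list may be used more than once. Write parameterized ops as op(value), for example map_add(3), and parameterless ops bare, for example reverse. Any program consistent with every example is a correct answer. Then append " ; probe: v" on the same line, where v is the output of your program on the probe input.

sort_asc | filter_odd ; probe: [-21, -17, 5, 15, 33]

Check, running the answer program on each example:
  [-33, -1, -30, 7, 37, 28, -28, -29, -17] -> [-33, -30, -29, -28, -17, -1, 7, 28, 37] -> [-33, -29, -17, -1, 7, 37]
  [-18, -37, -2, 6, 25, -3, 37, 20, 23] -> [-37, -18, -3, -2, 6, 20, 23, 25, 37] -> [-37, -3, 23, 25, 37]
  [16, 14, -44, -6, 29, 24, -8, 40, 25] -> [-44, -8, -6, 14, 16, 24, 25, 29, 40] -> [25, 29]
  [42, 23, -24, -10, 35, -8, 46, 32] -> [-24, -10, -8, 23, 32, 35, 42, 46] -> [23, 35]
  [-46, -28, -7, -14, -2, 36, -30, -45, 17] -> [-46, -45, -30, -28, -14, -7, -2, 17, 36] -> [-45, -7, 17]
  probe: [5, 4, 50, -21, 22, 15, 42, -32, 33, -17] -> [-32, -21, -17, 4, 5, 15, 22, 33, 42, 50] -> [-21, -17, 5, 15, 33]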